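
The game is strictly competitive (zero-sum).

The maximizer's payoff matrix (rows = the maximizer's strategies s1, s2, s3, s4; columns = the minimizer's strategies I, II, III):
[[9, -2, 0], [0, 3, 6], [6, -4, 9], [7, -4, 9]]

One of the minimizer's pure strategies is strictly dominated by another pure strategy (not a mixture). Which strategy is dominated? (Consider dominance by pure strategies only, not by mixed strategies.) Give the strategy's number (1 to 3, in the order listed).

3

The minimizer prefers columns that give the maximizer less. Compare III with II: -2 < 0, 3 < 6, -4 < 9, -4 < 9.
So II strictly dominates III for the minimizer; III is strictly dominated.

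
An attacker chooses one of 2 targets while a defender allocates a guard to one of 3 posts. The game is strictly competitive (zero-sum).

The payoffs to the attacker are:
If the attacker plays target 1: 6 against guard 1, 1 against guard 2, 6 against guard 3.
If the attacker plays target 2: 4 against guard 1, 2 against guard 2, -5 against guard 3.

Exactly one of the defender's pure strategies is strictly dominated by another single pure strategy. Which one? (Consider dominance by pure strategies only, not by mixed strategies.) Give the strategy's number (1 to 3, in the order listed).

1

The defender prefers columns that give the attacker less. Compare guard 1 with guard 2: 1 < 6, 2 < 4.
So guard 2 strictly dominates guard 1 for the defender; guard 1 is strictly dominated.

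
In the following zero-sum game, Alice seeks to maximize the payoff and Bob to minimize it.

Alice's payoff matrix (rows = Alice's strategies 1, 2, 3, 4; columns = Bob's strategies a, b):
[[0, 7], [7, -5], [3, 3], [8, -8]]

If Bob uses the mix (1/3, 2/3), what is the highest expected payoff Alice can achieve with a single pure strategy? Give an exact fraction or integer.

1: (0)·(1/3) + (7)·(2/3) = 14/3.
2: (7)·(1/3) + (-5)·(2/3) = -1.
3: (3)·(1/3) + (3)·(2/3) = 3.
4: (8)·(1/3) + (-8)·(2/3) = -8/3.
The best pure response is 1 with expected payoff 14/3.

14/3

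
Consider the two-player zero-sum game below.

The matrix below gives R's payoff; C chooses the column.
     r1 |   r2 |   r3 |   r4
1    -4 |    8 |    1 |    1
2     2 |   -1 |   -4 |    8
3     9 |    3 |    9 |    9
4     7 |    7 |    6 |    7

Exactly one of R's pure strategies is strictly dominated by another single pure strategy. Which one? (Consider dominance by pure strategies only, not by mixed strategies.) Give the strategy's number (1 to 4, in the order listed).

Compare 2 with 3: 9 > 2, 3 > -1, 9 > -4, 9 > 8.
So 3 strictly dominates 2 for R; 2 is strictly dominated.

2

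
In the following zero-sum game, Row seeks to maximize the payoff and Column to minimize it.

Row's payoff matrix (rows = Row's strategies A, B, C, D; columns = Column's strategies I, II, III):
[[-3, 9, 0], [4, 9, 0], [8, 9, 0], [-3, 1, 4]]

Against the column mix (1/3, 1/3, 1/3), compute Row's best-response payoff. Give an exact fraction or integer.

A: (-3)·(1/3) + (9)·(1/3) + (0)·(1/3) = 2.
B: (4)·(1/3) + (9)·(1/3) + (0)·(1/3) = 13/3.
C: (8)·(1/3) + (9)·(1/3) + (0)·(1/3) = 17/3.
D: (-3)·(1/3) + (1)·(1/3) + (4)·(1/3) = 2/3.
The best pure response is C with expected payoff 17/3.

17/3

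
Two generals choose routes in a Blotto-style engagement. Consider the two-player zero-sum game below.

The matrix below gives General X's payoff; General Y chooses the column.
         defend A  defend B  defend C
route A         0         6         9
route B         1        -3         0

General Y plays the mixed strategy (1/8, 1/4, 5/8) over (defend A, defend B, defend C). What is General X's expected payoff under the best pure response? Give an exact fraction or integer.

57/8

route A: (0)·(1/8) + (6)·(1/4) + (9)·(5/8) = 57/8.
route B: (1)·(1/8) + (-3)·(1/4) + (0)·(5/8) = -5/8.
The best pure response is route A with expected payoff 57/8.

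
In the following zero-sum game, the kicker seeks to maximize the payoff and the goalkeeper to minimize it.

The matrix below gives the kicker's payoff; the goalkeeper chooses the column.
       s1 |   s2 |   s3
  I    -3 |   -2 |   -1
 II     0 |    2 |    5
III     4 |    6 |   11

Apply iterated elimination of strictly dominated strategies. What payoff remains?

Row II is strictly dominated by row III (4>0, 6>2, 11>5); eliminate II.
Column s2 is strictly dominated by s1 for the goalkeeper (-3<-2, 4<6); eliminate s2.
Row I is strictly dominated by row III (4>-3, 11>-1); eliminate I.
Column s3 is strictly dominated by s1 for the goalkeeper (4<11); eliminate s3.
Only (III, s1) remains, with payoff 4.

4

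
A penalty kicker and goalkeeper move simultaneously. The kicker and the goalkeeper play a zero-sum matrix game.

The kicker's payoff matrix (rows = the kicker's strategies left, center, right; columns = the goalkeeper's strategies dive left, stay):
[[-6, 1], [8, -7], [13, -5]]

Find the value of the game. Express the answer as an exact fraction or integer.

Row center is strictly dominated by row right, so the kicker never plays it.
The remaining 2×2 game on (left, right) × (dive left, stay) has no saddle point. Let the kicker play left with probability p; indifference gives −6p + 13(1−p) = p − 5(1−p), so p = 18/25.
Similarly the goalkeeper's optimal q on dive left is 6/25, and the value is -6·(6/25) + (1)·(19/25) = -17/25.

-17/25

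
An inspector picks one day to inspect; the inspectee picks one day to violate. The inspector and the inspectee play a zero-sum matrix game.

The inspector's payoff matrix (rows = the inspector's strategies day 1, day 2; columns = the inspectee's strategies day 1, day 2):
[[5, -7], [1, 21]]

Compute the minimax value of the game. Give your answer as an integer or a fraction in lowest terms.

7/2

Row minima are -7 and 1, so the inspector's maximin is 1; column maxima are 5 and 21, so the inspectee's minimax is 5. These differ, so the equilibrium is in mixed strategies.
Let the inspector play day 1 with probability p. The inspectee is indifferent when 5p + (1−p) = −7p + 21(1−p), giving p = 5/8.
Let the inspectee play day 1 with probability q. The inspector is indifferent when 5q − 7(1−q) = q + 21(1−q), giving q = 7/8.
The value is 5·(7/8) + (-7)·(1/8) = 7/2.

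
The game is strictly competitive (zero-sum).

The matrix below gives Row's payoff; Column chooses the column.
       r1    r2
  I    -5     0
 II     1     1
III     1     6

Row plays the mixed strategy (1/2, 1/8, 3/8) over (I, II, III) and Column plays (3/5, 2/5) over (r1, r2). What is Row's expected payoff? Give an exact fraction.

-1/4

Against (3/5, 2/5), each row's expected payoff is I: -3; II: 1; III: 3.
Taking the (1/2, 1/8, 3/8)-weighted average: (1/2)·(-3) + (1/8)·(1) + (3/8)·(3) = -1/4.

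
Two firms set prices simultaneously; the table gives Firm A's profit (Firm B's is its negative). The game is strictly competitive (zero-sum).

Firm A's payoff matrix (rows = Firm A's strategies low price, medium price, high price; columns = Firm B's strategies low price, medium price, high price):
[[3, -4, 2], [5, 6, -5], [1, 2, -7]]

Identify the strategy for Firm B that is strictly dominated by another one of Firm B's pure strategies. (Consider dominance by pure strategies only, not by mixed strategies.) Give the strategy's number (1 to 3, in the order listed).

Firm B prefers columns that give Firm A less. Compare low price with high price: 2 < 3, -5 < 5, -7 < 1.
So high price strictly dominates low price for Firm B; low price is strictly dominated.

1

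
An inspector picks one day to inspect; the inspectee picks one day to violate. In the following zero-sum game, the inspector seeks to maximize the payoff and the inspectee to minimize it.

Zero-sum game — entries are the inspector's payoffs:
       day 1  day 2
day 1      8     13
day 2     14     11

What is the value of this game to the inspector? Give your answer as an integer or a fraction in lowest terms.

47/4

Row minima are 8 and 11, so the inspector's maximin is 11; column maxima are 14 and 13, so the inspectee's minimax is 13. These differ, so the equilibrium is in mixed strategies.
Let the inspector play day 1 with probability p. The inspectee is indifferent when 8p + 14(1−p) = 13p + 11(1−p), giving p = 3/8.
Let the inspectee play day 1 with probability q. The inspector is indifferent when 8q + 13(1−q) = 14q + 11(1−q), giving q = 1/4.
The value is 8·(1/4) + (13)·(3/4) = 47/4.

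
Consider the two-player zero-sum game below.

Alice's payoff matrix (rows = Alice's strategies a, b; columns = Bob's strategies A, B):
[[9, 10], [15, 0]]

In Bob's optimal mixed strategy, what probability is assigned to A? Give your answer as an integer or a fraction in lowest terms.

5/8

Row minima are 9 and 0, so Alice's maximin is 9; column maxima are 15 and 10, so Bob's minimax is 10. These differ, so the equilibrium is in mixed strategies.
Let Bob play A with probability q. Alice is indifferent when 9q + 10(1−q) = 15q, giving q = 5/8.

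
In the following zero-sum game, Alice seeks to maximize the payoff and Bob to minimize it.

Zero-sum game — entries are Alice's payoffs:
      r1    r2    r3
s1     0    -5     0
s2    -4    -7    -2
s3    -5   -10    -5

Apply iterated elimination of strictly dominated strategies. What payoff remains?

-5

Row s3 is strictly dominated by row s1 (0>-5, -5>-10, 0>-5); eliminate s3.
Column r3 is strictly dominated by r2 for Bob (-5<0, -7<-2); eliminate r3.
Row s2 is strictly dominated by row s1 (0>-4, -5>-7); eliminate s2.
Column r1 is strictly dominated by r2 for Bob (-5<0); eliminate r1.
Only (s1, r2) remains, with payoff -5.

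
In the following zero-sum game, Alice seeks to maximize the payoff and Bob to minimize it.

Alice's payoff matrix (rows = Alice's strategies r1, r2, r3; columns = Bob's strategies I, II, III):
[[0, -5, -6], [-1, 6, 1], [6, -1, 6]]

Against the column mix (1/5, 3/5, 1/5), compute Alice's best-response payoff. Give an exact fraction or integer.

18/5

r1: (0)·(1/5) + (-5)·(3/5) + (-6)·(1/5) = -21/5.
r2: (-1)·(1/5) + (6)·(3/5) + (1)·(1/5) = 18/5.
r3: (6)·(1/5) + (-1)·(3/5) + (6)·(1/5) = 9/5.
The best pure response is r2 with expected payoff 18/5.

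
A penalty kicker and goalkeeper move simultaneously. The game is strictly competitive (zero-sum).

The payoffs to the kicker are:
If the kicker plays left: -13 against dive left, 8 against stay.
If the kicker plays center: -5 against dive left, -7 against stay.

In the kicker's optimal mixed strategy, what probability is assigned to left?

2/23

Row minima are -13 and -7, so the kicker's maximin is -7; column maxima are -5 and 8, so the goalkeeper's minimax is -5. These differ, so the equilibrium is in mixed strategies.
Let the kicker play left with probability p. The goalkeeper is indifferent when −13p − 5(1−p) = 8p − 7(1−p), giving p = 2/23.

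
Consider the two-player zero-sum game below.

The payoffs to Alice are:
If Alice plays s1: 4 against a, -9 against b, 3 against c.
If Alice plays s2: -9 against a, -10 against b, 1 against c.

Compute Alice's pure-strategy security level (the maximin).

The worst-case payoff for each row is s1: -9, s2: -10.
The best of these is -9.

-9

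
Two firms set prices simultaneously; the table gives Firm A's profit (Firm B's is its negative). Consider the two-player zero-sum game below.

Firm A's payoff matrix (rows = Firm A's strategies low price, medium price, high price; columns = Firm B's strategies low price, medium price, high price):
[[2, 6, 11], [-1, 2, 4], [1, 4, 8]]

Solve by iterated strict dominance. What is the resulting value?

Row high price is strictly dominated by row low price (2>1, 6>4, 11>8); eliminate high price.
Column high price is strictly dominated by low price for Firm B (2<11, -1<4); eliminate high price.
Column medium price is strictly dominated by low price for Firm B (2<6, -1<2); eliminate medium price.
Row medium price is strictly dominated by row low price (2>-1); eliminate medium price.
Only (low price, low price) remains, with payoff 2.

2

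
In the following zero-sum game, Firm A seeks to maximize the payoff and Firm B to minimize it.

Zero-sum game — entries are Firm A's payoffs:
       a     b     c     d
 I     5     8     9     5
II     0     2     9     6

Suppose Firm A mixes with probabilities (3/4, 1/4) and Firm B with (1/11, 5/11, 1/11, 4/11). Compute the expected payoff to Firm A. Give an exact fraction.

Against (1/11, 5/11, 1/11, 4/11), each row's expected payoff is I: 74/11; II: 43/11.
Taking the (3/4, 1/4)-weighted average: (3/4)·(74/11) + (1/4)·(43/11) = 265/44.

265/44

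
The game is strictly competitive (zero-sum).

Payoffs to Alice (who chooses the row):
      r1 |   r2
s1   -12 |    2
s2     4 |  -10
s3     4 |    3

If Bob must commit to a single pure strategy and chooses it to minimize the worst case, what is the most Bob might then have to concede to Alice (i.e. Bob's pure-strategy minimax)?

The worst case (largest entry) in each column is r1: 4, r2: 3.
The best (smallest) of these is 3.

3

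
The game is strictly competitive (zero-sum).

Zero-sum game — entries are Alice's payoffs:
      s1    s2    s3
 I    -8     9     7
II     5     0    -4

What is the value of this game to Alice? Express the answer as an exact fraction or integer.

1/8

Column s2 is strictly dominated by s3 for Bob (it gives Alice more in every row).
The remaining 2×2 game on (I, II) × (s1, s3) has no saddle point. Let Alice play I with probability p; indifference gives −8p + 5(1−p) = 7p − 4(1−p), so p = 3/8.
Similarly Bob's optimal q on s1 is 11/24, and the value is -8·(11/24) + (7)·(13/24) = 1/8.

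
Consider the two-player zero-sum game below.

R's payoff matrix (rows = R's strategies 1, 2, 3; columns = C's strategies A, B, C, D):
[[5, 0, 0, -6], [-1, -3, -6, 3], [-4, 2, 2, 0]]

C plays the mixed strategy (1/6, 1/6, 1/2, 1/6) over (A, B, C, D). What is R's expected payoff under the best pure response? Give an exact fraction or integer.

2/3

1: (5)·(1/6) + (0)·(1/6) + (0)·(1/2) + (-6)·(1/6) = -1/6.
2: (-1)·(1/6) + (-3)·(1/6) + (-6)·(1/2) + (3)·(1/6) = -19/6.
3: (-4)·(1/6) + (2)·(1/6) + (2)·(1/2) + (0)·(1/6) = 2/3.
The best pure response is 3 with expected payoff 2/3.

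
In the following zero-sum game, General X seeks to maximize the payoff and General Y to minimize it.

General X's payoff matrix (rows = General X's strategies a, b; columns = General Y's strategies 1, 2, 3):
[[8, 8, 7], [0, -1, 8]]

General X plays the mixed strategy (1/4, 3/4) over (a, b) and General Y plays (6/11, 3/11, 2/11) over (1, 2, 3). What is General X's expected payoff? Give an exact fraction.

125/44

Against (6/11, 3/11, 2/11), each row's expected payoff is a: 86/11; b: 13/11.
Taking the (1/4, 3/4)-weighted average: (1/4)·(86/11) + (3/4)·(13/11) = 125/44.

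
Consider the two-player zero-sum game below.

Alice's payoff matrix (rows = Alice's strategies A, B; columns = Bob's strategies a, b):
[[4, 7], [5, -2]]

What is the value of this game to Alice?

43/10

Row minima are 4 and -2, so Alice's maximin is 4; column maxima are 5 and 7, so Bob's minimax is 5. These differ, so the equilibrium is in mixed strategies.
Let Alice play A with probability p. Bob is indifferent when 4p + 5(1−p) = 7p − 2(1−p), giving p = 7/10.
Let Bob play a with probability q. Alice is indifferent when 4q + 7(1−q) = 5q − 2(1−q), giving q = 9/10.
The value is 4·(9/10) + (7)·(1/10) = 43/10.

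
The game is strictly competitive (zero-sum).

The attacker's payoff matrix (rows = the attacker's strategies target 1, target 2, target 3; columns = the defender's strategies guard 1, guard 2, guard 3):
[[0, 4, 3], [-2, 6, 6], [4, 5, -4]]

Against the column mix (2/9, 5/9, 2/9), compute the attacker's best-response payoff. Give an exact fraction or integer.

38/9

target 1: (0)·(2/9) + (4)·(5/9) + (3)·(2/9) = 26/9.
target 2: (-2)·(2/9) + (6)·(5/9) + (6)·(2/9) = 38/9.
target 3: (4)·(2/9) + (5)·(5/9) + (-4)·(2/9) = 25/9.
The best pure response is target 2 with expected payoff 38/9.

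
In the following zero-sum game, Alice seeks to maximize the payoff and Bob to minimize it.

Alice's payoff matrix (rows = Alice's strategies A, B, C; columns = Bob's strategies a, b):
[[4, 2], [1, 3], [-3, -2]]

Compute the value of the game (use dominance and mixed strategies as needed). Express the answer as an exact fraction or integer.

Row C is strictly dominated by row B, so Alice never plays it.
The remaining 2×2 game on (A, B) × (a, b) has no saddle point. Let Alice play A with probability p; indifference gives 4p + (1−p) = 2p + 3(1−p), so p = 1/2.
Similarly Bob's optimal q on a is 1/4, and the value is 4·(1/4) + (2)·(3/4) = 5/2.

5/2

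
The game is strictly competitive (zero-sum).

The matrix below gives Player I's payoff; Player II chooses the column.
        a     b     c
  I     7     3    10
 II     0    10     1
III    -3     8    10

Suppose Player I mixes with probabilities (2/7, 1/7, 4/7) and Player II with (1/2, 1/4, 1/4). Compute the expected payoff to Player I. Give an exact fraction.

Against (1/2, 1/4, 1/4), each row's expected payoff is I: 27/4; II: 11/4; III: 3.
Taking the (2/7, 1/7, 4/7)-weighted average: (2/7)·(27/4) + (1/7)·(11/4) + (4/7)·(3) = 113/28.

113/28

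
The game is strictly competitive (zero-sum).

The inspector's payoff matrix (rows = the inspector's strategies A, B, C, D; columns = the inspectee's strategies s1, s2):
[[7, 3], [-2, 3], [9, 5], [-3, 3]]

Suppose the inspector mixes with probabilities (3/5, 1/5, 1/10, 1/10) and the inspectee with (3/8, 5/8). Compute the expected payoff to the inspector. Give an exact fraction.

73/20

Against (3/8, 5/8), each row's expected payoff is A: 9/2; B: 9/8; C: 13/2; D: 3/4.
Taking the (3/5, 1/5, 1/10, 1/10)-weighted average: (3/5)·(9/2) + (1/5)·(9/8) + (1/10)·(13/2) + (1/10)·(3/4) = 73/20.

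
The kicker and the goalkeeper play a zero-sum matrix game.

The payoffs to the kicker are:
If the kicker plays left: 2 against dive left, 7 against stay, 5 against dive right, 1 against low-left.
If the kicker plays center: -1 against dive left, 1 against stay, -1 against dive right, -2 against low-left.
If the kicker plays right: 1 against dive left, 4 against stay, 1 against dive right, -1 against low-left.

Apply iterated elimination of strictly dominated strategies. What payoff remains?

1

Row right is strictly dominated by row left (2>1, 7>4, 5>1, 1>-1); eliminate right.
Row center is strictly dominated by row left (2>-1, 7>1, 5>-1, 1>-2); eliminate center.
Column dive right is strictly dominated by dive left for the goalkeeper (2<5); eliminate dive right.
Column stay is strictly dominated by dive left for the goalkeeper (2<7); eliminate stay.
Column dive left is strictly dominated by low-left for the goalkeeper (1<2); eliminate dive left.
Only (left, low-left) remains, with payoff 1.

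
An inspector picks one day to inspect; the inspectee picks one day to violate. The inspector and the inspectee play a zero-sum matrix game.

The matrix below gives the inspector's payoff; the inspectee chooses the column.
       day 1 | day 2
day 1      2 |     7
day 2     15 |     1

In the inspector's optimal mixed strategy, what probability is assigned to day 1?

Row minima are 2 and 1, so the inspector's maximin is 2; column maxima are 15 and 7, so the inspectee's minimax is 7. These differ, so the equilibrium is in mixed strategies.
Let the inspector play day 1 with probability p. The inspectee is indifferent when 2p + 15(1−p) = 7p + (1−p), giving p = 14/19.

14/19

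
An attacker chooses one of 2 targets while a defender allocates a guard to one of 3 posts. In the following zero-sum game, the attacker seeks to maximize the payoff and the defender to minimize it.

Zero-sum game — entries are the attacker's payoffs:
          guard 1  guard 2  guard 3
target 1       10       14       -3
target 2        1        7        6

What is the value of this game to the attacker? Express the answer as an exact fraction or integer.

Column guard 2 is strictly dominated by guard 1 for the defender (it gives the attacker more in every row).
The remaining 2×2 game on (target 1, target 2) × (guard 1, guard 3) has no saddle point. Let the attacker play target 1 with probability p; indifference gives 10p + (1−p) = −3p + 6(1−p), so p = 5/18.
Similarly the defender's optimal q on guard 1 is 1/2, and the value is 10·(1/2) + (-3)·(1/2) = 7/2.

7/2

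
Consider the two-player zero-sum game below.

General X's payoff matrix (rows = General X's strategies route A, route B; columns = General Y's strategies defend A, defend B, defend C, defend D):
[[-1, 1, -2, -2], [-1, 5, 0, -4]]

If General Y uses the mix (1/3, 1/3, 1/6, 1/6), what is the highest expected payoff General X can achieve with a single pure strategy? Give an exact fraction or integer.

2/3

route A: (-1)·(1/3) + (1)·(1/3) + (-2)·(1/6) + (-2)·(1/6) = -2/3.
route B: (-1)·(1/3) + (5)·(1/3) + (0)·(1/6) + (-4)·(1/6) = 2/3.
The best pure response is route B with expected payoff 2/3.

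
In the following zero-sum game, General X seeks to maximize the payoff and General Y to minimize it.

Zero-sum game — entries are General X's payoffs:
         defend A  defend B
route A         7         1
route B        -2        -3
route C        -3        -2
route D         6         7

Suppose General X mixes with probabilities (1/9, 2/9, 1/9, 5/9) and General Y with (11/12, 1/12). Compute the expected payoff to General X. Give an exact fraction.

179/54

Against (11/12, 1/12), each row's expected payoff is route A: 13/2; route B: -25/12; route C: -35/12; route D: 73/12.
Taking the (1/9, 2/9, 1/9, 5/9)-weighted average: (1/9)·(13/2) + (2/9)·(-25/12) + (1/9)·(-35/12) + (5/9)·(73/12) = 179/54.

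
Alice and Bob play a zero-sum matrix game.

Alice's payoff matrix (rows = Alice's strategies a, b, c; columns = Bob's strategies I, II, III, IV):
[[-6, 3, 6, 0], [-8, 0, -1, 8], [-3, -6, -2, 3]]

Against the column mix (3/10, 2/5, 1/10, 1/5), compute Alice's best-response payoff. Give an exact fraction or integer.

a: (-6)·(3/10) + (3)·(2/5) + (6)·(1/10) + (0)·(1/5) = 0.
b: (-8)·(3/10) + (0)·(2/5) + (-1)·(1/10) + (8)·(1/5) = -9/10.
c: (-3)·(3/10) + (-6)·(2/5) + (-2)·(1/10) + (3)·(1/5) = -29/10.
The best pure response is a with expected payoff 0.

0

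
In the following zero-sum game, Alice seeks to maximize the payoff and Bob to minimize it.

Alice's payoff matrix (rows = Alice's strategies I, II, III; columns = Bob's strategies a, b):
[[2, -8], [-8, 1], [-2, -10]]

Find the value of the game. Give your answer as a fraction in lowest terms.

-62/19

Row III is strictly dominated by row I, so Alice never plays it.
The remaining 2×2 game on (I, II) × (a, b) has no saddle point. Let Alice play I with probability p; indifference gives 2p − 8(1−p) = −8p + (1−p), so p = 9/19.
Similarly Bob's optimal q on a is 9/19, and the value is 2·(9/19) + (-8)·(10/19) = -62/19.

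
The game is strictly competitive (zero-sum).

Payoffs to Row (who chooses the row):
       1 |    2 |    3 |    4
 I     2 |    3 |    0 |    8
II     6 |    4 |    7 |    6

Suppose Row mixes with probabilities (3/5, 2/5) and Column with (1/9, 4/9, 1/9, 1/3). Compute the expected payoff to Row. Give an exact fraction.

Against (1/9, 4/9, 1/9, 1/3), each row's expected payoff is I: 38/9; II: 47/9.
Taking the (3/5, 2/5)-weighted average: (3/5)·(38/9) + (2/5)·(47/9) = 208/45.

208/45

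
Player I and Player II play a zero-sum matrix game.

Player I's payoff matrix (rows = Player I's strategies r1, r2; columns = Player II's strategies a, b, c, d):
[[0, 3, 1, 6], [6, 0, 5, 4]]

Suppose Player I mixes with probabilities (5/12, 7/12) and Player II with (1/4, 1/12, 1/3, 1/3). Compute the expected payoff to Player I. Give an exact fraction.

533/144

Against (1/4, 1/12, 1/3, 1/3), each row's expected payoff is r1: 31/12; r2: 9/2.
Taking the (5/12, 7/12)-weighted average: (5/12)·(31/12) + (7/12)·(9/2) = 533/144.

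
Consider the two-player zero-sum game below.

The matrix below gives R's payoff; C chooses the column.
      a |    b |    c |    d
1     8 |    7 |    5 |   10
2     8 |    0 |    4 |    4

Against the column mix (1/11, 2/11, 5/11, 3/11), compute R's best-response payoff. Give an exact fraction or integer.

7

1: (8)·(1/11) + (7)·(2/11) + (5)·(5/11) + (10)·(3/11) = 7.
2: (8)·(1/11) + (0)·(2/11) + (4)·(5/11) + (4)·(3/11) = 40/11.
The best pure response is 1 with expected payoff 7.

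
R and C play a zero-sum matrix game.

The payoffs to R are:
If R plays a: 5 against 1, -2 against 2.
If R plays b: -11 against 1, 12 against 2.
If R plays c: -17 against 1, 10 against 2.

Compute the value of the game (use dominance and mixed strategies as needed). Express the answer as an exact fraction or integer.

Row c is strictly dominated by row b, so R never plays it.
The remaining 2×2 game on (a, b) × (1, 2) has no saddle point. Let R play a with probability p; indifference gives 5p − 11(1−p) = −2p + 12(1−p), so p = 23/30.
Similarly C's optimal q on 1 is 7/15, and the value is 5·(7/15) + (-2)·(8/15) = 19/15.

19/15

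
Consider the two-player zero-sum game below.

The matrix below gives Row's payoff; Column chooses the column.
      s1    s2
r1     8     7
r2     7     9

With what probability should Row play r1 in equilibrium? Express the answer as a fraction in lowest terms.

Row minima are 7 and 7, so Row's maximin is 7; column maxima are 8 and 9, so Column's minimax is 8. These differ, so the equilibrium is in mixed strategies.
Let Row play r1 with probability p. Column is indifferent when 8p + 7(1−p) = 7p + 9(1−p), giving p = 2/3.

2/3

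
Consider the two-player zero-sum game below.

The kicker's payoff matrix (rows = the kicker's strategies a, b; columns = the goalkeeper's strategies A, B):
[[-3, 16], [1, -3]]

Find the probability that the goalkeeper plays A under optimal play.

19/23

Row minima are -3 and -3, so the kicker's maximin is -3; column maxima are 1 and 16, so the goalkeeper's minimax is 1. These differ, so the equilibrium is in mixed strategies.
Let the goalkeeper play A with probability q. The kicker is indifferent when −3q + 16(1−q) = q − 3(1−q), giving q = 19/23.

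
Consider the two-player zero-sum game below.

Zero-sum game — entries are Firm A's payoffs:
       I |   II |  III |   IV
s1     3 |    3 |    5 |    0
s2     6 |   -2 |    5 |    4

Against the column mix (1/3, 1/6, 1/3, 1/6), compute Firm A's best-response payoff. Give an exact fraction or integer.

4

s1: (3)·(1/3) + (3)·(1/6) + (5)·(1/3) + (0)·(1/6) = 19/6.
s2: (6)·(1/3) + (-2)·(1/6) + (5)·(1/3) + (4)·(1/6) = 4.
The best pure response is s2 with expected payoff 4.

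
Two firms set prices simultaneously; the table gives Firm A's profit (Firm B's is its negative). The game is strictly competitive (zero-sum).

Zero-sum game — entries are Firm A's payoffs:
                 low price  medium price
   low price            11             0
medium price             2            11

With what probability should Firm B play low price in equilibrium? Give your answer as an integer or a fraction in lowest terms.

11/20

Row minima are 0 and 2, so Firm A's maximin is 2; column maxima are 11 and 11, so Firm B's minimax is 11. These differ, so the equilibrium is in mixed strategies.
Let Firm B play low price with probability q. Firm A is indifferent when 11q = 2q + 11(1−q), giving q = 11/20.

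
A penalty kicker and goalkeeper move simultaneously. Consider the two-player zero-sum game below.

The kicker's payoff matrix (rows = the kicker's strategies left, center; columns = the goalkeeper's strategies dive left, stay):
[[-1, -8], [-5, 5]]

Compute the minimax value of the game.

-45/17

Row minima are -8 and -5, so the kicker's maximin is -5; column maxima are -1 and 5, so the goalkeeper's minimax is -1. These differ, so the equilibrium is in mixed strategies.
Let the kicker play left with probability p. The goalkeeper is indifferent when −p − 5(1−p) = −8p + 5(1−p), giving p = 10/17.
Let the goalkeeper play dive left with probability q. The kicker is indifferent when −q − 8(1−q) = −5q + 5(1−q), giving q = 13/17.
The value is -1·(13/17) + (-8)·(4/17) = -45/17.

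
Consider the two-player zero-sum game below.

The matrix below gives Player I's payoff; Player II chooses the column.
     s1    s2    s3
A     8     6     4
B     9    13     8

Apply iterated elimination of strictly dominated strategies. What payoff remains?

8

Row A is strictly dominated by row B (9>8, 13>6, 8>4); eliminate A.
Column s2 is strictly dominated by s1 for Player II (9<13); eliminate s2.
Column s1 is strictly dominated by s3 for Player II (8<9); eliminate s1.
Only (B, s3) remains, with payoff 8.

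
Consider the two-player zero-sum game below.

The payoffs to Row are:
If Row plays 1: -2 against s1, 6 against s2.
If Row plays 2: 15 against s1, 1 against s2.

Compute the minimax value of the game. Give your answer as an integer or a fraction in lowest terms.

Row minima are -2 and 1, so Row's maximin is 1; column maxima are 15 and 6, so Column's minimax is 6. These differ, so the equilibrium is in mixed strategies.
Let Row play 1 with probability p. Column is indifferent when −2p + 15(1−p) = 6p + (1−p), giving p = 7/11.
Let Column play s1 with probability q. Row is indifferent when −2q + 6(1−q) = 15q + (1−q), giving q = 5/22.
The value is -2·(5/22) + (6)·(17/22) = 46/11.

46/11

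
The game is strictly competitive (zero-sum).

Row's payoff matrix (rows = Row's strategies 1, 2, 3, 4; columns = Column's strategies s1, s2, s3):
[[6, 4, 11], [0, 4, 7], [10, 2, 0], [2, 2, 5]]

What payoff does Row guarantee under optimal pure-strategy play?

Row minima: 4, 0, 0, 2 → Row's maximin is 4.
Column maxima: 10, 4, 11 → Column's minimax is 4.
They coincide at (1, s2), so the value is 4.

4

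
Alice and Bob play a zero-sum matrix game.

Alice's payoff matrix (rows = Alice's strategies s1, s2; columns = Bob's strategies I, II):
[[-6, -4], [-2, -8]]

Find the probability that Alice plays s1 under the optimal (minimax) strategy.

Row minima are -6 and -8, so Alice's maximin is -6; column maxima are -2 and -4, so Bob's minimax is -4. These differ, so the equilibrium is in mixed strategies.
Let Alice play s1 with probability p. Bob is indifferent when −6p − 2(1−p) = −4p − 8(1−p), giving p = 3/4.

3/4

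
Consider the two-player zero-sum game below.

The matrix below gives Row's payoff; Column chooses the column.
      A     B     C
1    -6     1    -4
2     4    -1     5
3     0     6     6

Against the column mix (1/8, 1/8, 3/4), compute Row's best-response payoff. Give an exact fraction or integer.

1: (-6)·(1/8) + (1)·(1/8) + (-4)·(3/4) = -29/8.
2: (4)·(1/8) + (-1)·(1/8) + (5)·(3/4) = 33/8.
3: (0)·(1/8) + (6)·(1/8) + (6)·(3/4) = 21/4.
The best pure response is 3 with expected payoff 21/4.

21/4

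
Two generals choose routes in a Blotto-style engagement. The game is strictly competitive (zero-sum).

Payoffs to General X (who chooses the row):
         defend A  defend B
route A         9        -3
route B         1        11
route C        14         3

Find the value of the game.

151/21

Row route A is strictly dominated by row route C, so General X never plays it.
The remaining 2×2 game on (route B, route C) × (defend A, defend B) has no saddle point. Let General X play route B with probability p; indifference gives p + 14(1−p) = 11p + 3(1−p), so p = 11/21.
Similarly General Y's optimal q on defend A is 8/21, and the value is 1·(8/21) + (11)·(13/21) = 151/21.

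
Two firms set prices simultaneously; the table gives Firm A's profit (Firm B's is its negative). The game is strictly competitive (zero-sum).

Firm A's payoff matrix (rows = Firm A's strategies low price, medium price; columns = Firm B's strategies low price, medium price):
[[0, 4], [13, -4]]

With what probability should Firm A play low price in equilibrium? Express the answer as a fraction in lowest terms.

17/21

Row minima are 0 and -4, so Firm A's maximin is 0; column maxima are 13 and 4, so Firm B's minimax is 4. These differ, so the equilibrium is in mixed strategies.
Let Firm A play low price with probability p. Firm B is indifferent when 13(1−p) = 4p − 4(1−p), giving p = 17/21.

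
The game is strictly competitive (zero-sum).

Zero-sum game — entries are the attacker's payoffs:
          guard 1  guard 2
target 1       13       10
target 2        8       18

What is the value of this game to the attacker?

Row minima are 10 and 8, so the attacker's maximin is 10; column maxima are 13 and 18, so the defender's minimax is 13. These differ, so the equilibrium is in mixed strategies.
Let the attacker play target 1 with probability p. The defender is indifferent when 13p + 8(1−p) = 10p + 18(1−p), giving p = 10/13.
Let the defender play guard 1 with probability q. The attacker is indifferent when 13q + 10(1−q) = 8q + 18(1−q), giving q = 8/13.
The value is 13·(8/13) + (10)·(5/13) = 154/13.

154/13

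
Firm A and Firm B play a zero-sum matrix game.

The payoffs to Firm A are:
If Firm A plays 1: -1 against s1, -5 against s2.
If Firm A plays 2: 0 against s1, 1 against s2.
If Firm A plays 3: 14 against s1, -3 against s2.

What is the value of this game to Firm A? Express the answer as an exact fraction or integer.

7/9

Row 1 is strictly dominated by row 2, so Firm A never plays it.
The remaining 2×2 game on (2, 3) × (s1, s2) has no saddle point. Let Firm A play 2 with probability p; indifference gives 14(1−p) = p − 3(1−p), so p = 17/18.
Similarly Firm B's optimal q on s1 is 2/9, and the value is 0·(2/9) + (1)·(7/9) = 7/9.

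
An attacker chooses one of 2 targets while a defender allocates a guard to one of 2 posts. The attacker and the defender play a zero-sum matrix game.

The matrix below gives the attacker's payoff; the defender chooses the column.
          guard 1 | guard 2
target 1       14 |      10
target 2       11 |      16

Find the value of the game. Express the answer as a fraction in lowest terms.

Row minima are 10 and 11, so the attacker's maximin is 11; column maxima are 14 and 16, so the defender's minimax is 14. These differ, so the equilibrium is in mixed strategies.
Let the attacker play target 1 with probability p. The defender is indifferent when 14p + 11(1−p) = 10p + 16(1−p), giving p = 5/9.
Let the defender play guard 1 with probability q. The attacker is indifferent when 14q + 10(1−q) = 11q + 16(1−q), giving q = 2/3.
The value is 14·(2/3) + (10)·(1/3) = 38/3.

38/3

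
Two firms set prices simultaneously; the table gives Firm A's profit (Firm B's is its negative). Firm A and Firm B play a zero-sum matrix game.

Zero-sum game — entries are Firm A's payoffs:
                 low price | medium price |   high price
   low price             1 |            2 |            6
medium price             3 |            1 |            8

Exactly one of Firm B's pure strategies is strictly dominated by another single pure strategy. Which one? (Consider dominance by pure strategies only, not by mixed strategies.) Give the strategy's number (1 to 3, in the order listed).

3

Firm B prefers columns that give Firm A less. Compare high price with low price: 1 < 6, 3 < 8.
So low price strictly dominates high price for Firm B; high price is strictly dominated.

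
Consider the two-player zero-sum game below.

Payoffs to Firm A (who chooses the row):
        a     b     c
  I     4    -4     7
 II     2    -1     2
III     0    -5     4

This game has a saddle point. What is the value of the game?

Row minima: -4, -1, -5 → Firm A's maximin is -1.
Column maxima: 4, -1, 7 → Firm B's minimax is -1.
They coincide at (II, b), so the value is -1.

-1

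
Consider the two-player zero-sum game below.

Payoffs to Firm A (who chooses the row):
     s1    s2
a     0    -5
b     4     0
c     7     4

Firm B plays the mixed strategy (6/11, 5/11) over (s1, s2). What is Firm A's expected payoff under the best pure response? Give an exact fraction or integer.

a: (0)·(6/11) + (-5)·(5/11) = -25/11.
b: (4)·(6/11) + (0)·(5/11) = 24/11.
c: (7)·(6/11) + (4)·(5/11) = 62/11.
The best pure response is c with expected payoff 62/11.

62/11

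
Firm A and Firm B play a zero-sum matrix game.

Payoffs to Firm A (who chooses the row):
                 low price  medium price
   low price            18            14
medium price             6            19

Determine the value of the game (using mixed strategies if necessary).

258/17

Row minima are 14 and 6, so Firm A's maximin is 14; column maxima are 18 and 19, so Firm B's minimax is 18. These differ, so the equilibrium is in mixed strategies.
Let Firm A play low price with probability p. Firm B is indifferent when 18p + 6(1−p) = 14p + 19(1−p), giving p = 13/17.
Let Firm B play low price with probability q. Firm A is indifferent when 18q + 14(1−q) = 6q + 19(1−q), giving q = 5/17.
The value is 18·(5/17) + (14)·(12/17) = 258/17.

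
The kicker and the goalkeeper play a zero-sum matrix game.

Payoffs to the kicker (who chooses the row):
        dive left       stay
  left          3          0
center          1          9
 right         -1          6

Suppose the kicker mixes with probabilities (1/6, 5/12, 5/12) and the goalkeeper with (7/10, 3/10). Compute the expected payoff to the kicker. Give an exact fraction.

89/40

Against (7/10, 3/10), each row's expected payoff is left: 21/10; center: 17/5; right: 11/10.
Taking the (1/6, 5/12, 5/12)-weighted average: (1/6)·(21/10) + (5/12)·(17/5) + (5/12)·(11/10) = 89/40.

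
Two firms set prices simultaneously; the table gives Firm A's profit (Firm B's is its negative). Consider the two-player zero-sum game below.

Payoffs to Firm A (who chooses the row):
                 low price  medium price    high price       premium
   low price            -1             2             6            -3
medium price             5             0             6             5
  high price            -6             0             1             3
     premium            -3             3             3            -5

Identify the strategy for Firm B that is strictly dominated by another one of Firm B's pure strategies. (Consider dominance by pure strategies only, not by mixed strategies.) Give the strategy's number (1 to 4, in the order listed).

3

Firm B prefers columns that give Firm A less. Compare high price with low price: -1 < 6, 5 < 6, -6 < 1, -3 < 3.
So low price strictly dominates high price for Firm B; high price is strictly dominated.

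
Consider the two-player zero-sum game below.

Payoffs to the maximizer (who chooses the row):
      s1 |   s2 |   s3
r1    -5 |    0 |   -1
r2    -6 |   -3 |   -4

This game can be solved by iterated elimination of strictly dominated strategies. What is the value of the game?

Row r2 is strictly dominated by row r1 (-5>-6, 0>-3, -1>-4); eliminate r2.
Column s2 is strictly dominated by s1 for the minimizer (-5<0); eliminate s2.
Column s3 is strictly dominated by s1 for the minimizer (-5<-1); eliminate s3.
Only (r1, s1) remains, with payoff -5.

-5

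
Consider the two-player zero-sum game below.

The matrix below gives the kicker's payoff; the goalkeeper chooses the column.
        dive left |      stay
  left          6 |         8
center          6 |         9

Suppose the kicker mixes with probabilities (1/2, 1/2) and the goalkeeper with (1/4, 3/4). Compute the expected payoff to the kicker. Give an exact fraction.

63/8

Against (1/4, 3/4), each row's expected payoff is left: 15/2; center: 33/4.
Taking the (1/2, 1/2)-weighted average: (1/2)·(15/2) + (1/2)·(33/4) = 63/8.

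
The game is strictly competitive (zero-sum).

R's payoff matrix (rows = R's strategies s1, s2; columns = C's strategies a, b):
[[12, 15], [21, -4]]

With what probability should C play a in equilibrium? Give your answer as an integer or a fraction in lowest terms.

Row minima are 12 and -4, so R's maximin is 12; column maxima are 21 and 15, so C's minimax is 15. These differ, so the equilibrium is in mixed strategies.
Let C play a with probability q. R is indifferent when 12q + 15(1−q) = 21q − 4(1−q), giving q = 19/28.

19/28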